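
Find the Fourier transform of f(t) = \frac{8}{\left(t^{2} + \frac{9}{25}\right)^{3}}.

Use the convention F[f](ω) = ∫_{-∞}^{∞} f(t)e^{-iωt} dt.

F(ω) = \frac{125 \pi \left(3 \omega^{2} + 15 \left|{\omega}\right| + 25\right) e^{- \frac{3 \left|{\omega}\right|}{5}}}{81}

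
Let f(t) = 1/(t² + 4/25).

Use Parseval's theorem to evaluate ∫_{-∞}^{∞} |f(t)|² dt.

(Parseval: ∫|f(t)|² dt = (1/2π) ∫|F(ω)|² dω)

∫|f(t)|² dt = \frac{125 \pi}{16}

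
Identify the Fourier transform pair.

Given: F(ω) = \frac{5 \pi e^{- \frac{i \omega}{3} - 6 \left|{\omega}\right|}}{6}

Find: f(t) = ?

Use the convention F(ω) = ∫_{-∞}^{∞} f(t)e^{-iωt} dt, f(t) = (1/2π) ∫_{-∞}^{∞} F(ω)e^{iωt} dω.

f(t) = \frac{5}{\left(t - \frac{1}{3}\right)^{2} + 36}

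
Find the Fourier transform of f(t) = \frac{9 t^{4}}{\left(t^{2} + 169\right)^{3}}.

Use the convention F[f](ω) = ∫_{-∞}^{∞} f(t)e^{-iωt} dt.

F(ω) = \frac{9 \pi \left(169 \omega^{2} - 65 \left|{\omega}\right| + 3\right) e^{- 13 \left|{\omega}\right|}}{104}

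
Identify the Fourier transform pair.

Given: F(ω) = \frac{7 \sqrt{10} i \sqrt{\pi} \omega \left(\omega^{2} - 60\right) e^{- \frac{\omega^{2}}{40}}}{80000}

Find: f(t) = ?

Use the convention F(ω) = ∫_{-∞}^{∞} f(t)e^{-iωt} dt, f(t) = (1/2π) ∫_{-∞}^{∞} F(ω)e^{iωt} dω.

f(t) = 7 t^{3} e^{- 10 t^{2}}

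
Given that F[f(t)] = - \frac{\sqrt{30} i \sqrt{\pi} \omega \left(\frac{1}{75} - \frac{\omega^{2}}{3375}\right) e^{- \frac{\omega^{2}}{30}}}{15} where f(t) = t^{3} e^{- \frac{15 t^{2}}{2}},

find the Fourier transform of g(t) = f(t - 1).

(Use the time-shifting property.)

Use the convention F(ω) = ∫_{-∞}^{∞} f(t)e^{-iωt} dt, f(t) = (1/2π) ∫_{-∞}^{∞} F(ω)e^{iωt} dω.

F[g](ω) = \frac{\sqrt{30} i \sqrt{\pi} \omega \left(\omega^{2} - 45\right) e^{- \omega \left(\frac{\omega}{30} + i\right)}}{50625}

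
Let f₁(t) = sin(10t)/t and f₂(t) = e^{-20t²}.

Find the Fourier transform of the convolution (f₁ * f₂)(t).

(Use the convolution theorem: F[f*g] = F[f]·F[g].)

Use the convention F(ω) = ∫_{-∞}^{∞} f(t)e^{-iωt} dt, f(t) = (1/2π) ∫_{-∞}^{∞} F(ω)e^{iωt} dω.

F[f₁*f₂](ω) = \begin{cases} \frac{\sqrt{5} \pi^{\frac{3}{2}} e^{- \frac{\omega^{2}}{80}}}{10} & \text{for}\: \omega > -10 \wedge \omega < 10 \\0 & \text{otherwise} \end{cases}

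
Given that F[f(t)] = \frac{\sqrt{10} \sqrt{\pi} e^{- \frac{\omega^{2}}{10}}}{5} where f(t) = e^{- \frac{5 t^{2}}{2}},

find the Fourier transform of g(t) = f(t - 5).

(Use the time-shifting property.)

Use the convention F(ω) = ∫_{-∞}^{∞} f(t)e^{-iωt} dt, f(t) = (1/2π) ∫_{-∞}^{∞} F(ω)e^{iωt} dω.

F[g](ω) = \frac{\sqrt{10} \sqrt{\pi} e^{- \frac{\omega \left(\omega + 50 i\right)}{10}}}{5}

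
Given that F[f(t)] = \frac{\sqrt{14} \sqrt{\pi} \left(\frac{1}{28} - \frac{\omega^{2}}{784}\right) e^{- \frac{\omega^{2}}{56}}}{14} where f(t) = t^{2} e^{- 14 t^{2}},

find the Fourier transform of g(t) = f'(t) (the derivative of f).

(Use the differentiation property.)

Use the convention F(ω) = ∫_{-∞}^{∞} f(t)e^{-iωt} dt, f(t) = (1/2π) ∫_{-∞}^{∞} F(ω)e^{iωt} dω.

F[g](ω) = \frac{\sqrt{14} i \sqrt{\pi} \omega \left(28 - \omega^{2}\right) e^{- \frac{\omega^{2}}{56}}}{10976}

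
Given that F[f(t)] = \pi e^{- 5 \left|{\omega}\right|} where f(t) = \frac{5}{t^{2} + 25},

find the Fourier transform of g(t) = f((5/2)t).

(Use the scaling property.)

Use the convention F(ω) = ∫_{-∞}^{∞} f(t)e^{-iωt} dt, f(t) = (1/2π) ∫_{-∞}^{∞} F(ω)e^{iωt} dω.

F[g](ω) = \frac{2 \pi e^{- 2 \left|{\omega}\right|}}{5}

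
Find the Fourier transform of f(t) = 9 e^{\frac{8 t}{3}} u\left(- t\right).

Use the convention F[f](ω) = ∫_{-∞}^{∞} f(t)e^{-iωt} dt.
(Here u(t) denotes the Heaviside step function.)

F(ω) = - \frac{27}{3 i \omega - 8}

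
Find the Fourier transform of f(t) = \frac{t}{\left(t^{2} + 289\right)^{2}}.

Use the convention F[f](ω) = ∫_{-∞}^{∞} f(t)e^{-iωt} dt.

F(ω) = - \frac{i \pi \omega e^{- 17 \left|{\omega}\right|}}{34}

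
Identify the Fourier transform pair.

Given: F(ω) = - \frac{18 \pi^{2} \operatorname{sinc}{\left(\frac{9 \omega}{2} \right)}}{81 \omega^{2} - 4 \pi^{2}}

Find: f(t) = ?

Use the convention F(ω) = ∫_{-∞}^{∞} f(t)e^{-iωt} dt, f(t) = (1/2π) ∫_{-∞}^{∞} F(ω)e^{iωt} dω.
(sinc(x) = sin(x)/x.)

f(t) = \begin{cases} \frac{\cos{\left(\frac{2 \pi t}{9} \right)}}{2} + \frac{1}{2} & \text{for}\: \left|{t}\right| < \frac{9}{2} \\0 & \text{otherwise} \end{cases}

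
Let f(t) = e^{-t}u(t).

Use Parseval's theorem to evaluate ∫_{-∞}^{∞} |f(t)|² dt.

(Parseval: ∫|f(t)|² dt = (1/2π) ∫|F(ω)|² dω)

∫|f(t)|² dt = \frac{1}{2}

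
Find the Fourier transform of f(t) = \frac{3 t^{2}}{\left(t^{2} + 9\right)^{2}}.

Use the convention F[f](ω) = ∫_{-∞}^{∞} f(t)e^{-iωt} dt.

F(ω) = \frac{\pi \left(1 - 3 \left|{\omega}\right|\right) e^{- 3 \left|{\omega}\right|}}{2}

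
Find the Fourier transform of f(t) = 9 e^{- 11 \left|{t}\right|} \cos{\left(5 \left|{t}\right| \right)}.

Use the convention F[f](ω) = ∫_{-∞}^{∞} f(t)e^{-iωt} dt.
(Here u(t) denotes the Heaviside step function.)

F(ω) = \frac{198 \left(\omega^{2} + 146\right)}{\omega^{4} + 192 \omega^{2} + 21316}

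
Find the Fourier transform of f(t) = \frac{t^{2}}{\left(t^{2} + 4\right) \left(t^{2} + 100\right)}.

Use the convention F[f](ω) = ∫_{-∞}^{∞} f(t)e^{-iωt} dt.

F(ω) = \frac{\pi \left(5 - e^{8 \left|{\omega}\right|}\right) e^{- 10 \left|{\omega}\right|}}{48}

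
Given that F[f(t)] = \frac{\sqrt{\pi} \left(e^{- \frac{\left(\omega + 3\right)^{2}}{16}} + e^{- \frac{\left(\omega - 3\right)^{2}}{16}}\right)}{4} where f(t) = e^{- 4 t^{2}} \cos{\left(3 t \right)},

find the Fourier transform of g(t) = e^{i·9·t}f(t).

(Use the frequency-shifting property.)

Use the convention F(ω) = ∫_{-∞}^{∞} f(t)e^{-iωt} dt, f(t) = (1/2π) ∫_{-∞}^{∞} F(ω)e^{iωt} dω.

F[g](ω) = \frac{\sqrt{\pi} e^{- \frac{\left(\omega - 6\right)^{2}}{16}}}{4} + \frac{\sqrt{\pi} e^{- \frac{\left(\omega - 12\right)^{2}}{16}}}{4}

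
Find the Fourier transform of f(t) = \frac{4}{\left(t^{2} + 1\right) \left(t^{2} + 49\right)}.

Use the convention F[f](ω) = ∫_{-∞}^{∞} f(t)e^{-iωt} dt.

F(ω) = \frac{\pi e^{- \left|{\omega}\right|}}{12} - \frac{\pi e^{- 7 \left|{\omega}\right|}}{84}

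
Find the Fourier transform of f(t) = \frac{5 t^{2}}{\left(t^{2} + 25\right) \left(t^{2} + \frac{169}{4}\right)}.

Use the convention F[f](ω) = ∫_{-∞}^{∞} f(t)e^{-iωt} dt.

F(ω) = - \frac{100 \pi e^{- 5 \left|{\omega}\right|}}{69} + \frac{130 \pi e^{- \frac{13 \left|{\omega}\right|}{2}}}{69}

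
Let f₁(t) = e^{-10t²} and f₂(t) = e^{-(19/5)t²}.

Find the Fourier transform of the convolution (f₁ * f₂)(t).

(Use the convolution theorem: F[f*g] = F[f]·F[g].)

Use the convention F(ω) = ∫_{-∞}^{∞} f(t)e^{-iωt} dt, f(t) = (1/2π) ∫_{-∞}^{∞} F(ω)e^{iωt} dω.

F[f₁*f₂](ω) = \frac{\sqrt{38} \pi e^{- \frac{69 \omega^{2}}{760}}}{38}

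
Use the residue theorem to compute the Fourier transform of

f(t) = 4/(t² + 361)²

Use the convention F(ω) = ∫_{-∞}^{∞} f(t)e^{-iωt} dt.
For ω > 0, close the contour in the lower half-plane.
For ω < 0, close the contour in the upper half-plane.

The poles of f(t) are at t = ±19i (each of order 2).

Let g(z) = f(z)e^{-iωz}; for large |z| the factor e^{-iωz} decays in the lower half-plane when ω > 0 and in the upper half-plane when ω < 0.

Case ω > 0 (lower half-plane, clockwise contour ⇒ F(ω) = -2πi·ΣRes):
  Res_{z = - 19 i} g(z) = \frac{i \left(19 \omega + 1\right) e^{- 19 \omega}}{6859} (pole of order 2)
  F(ω) = -2πi·ΣRes = \frac{2 \pi \left(19 \omega + 1\right) e^{- 19 \omega}}{6859}

Case ω < 0 (upper half-plane, counterclockwise contour ⇒ F(ω) = +2πi·ΣRes):
  Res_{z = 19 i} g(z) = \frac{i \left(19 \omega - 1\right) e^{19 \omega}}{6859} (pole of order 2)
  F(ω) = 2πi·ΣRes = \frac{2 \pi \left(1 - 19 \omega\right) e^{19 \omega}}{6859}

Both cases combine into a single formula in |ω|:

F(ω) = \frac{2 \pi \left(19 \left|{\omega}\right| + 1\right) e^{- 19 \left|{\omega}\right|}}{6859}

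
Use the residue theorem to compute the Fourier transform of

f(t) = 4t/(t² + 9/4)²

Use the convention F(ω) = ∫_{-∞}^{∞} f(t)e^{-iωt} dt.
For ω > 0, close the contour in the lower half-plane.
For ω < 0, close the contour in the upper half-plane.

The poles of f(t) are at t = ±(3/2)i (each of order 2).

Let g(z) = f(z)e^{-iωz}; for large |z| the factor e^{-iωz} decays in the lower half-plane when ω > 0 and in the upper half-plane when ω < 0.

Case ω > 0 (lower half-plane, clockwise contour ⇒ F(ω) = -2πi·ΣRes):
  Res_{z = - \frac{3 i}{2}} g(z) = \frac{2 \omega e^{- \frac{3 \omega}{2}}}{3} (pole of order 2)
  F(ω) = -2πi·ΣRes = - \frac{4 i \pi \omega e^{- \frac{3 \omega}{2}}}{3}

Case ω < 0 (upper half-plane, counterclockwise contour ⇒ F(ω) = +2πi·ΣRes):
  Res_{z = \frac{3 i}{2}} g(z) = - \frac{2 \omega e^{\frac{3 \omega}{2}}}{3} (pole of order 2)
  F(ω) = 2πi·ΣRes = - \frac{4 i \pi \omega e^{\frac{3 \omega}{2}}}{3}

Both cases combine into a single formula in |ω|:

F(ω) = - \frac{4 i \pi \omega e^{- \frac{3 \left|{\omega}\right|}{2}}}{3}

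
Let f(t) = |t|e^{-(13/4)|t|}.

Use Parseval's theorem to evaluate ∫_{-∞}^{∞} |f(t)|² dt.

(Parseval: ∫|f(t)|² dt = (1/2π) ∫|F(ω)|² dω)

∫|f(t)|² dt = \frac{32}{2197}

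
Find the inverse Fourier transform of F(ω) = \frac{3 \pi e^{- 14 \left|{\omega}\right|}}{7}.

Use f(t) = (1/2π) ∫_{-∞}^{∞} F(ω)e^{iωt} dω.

f(t) = \frac{6}{t^{2} + 196}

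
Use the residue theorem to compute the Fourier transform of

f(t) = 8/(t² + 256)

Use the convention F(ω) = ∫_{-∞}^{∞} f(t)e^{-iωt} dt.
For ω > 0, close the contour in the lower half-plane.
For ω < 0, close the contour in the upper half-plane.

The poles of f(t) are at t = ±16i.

Let g(z) = f(z)e^{-iωz}; for large |z| the factor e^{-iωz} decays in the lower half-plane when ω > 0 and in the upper half-plane when ω < 0.

Case ω > 0 (lower half-plane, clockwise contour ⇒ F(ω) = -2πi·ΣRes):
  Res_{z = - 16 i} g(z) = \frac{i e^{- 16 \omega}}{4}
  F(ω) = -2πi·ΣRes = \frac{\pi e^{- 16 \omega}}{2}

Case ω < 0 (upper half-plane, counterclockwise contour ⇒ F(ω) = +2πi·ΣRes):
  Res_{z = 16 i} g(z) = - \frac{i e^{16 \omega}}{4}
  F(ω) = 2πi·ΣRes = \frac{\pi e^{16 \omega}}{2}

Both cases combine into a single formula in |ω|:

F(ω) = \frac{\pi e^{- 16 \left|{\omega}\right|}}{2}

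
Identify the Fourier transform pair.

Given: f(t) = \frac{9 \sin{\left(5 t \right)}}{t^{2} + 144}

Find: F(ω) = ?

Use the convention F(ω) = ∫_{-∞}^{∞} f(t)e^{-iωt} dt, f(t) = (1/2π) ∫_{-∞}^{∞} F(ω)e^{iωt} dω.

F(ω) = \frac{3 i \pi e^{- 12 \left|{\omega + 5}\right|}}{8} - \frac{3 i \pi e^{- 12 \left|{\omega - 5}\right|}}{8}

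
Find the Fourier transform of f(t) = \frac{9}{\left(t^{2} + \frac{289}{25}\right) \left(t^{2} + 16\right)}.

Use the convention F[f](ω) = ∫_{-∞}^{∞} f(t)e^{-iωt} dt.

F(ω) = - \frac{75 \pi e^{- 4 \left|{\omega}\right|}}{148} + \frac{375 \pi e^{- \frac{17 \left|{\omega}\right|}{5}}}{629}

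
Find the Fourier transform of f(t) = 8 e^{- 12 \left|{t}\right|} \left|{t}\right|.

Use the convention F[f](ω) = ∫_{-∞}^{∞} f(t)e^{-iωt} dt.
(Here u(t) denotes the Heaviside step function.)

F(ω) = \frac{16 \left(144 - \omega^{2}\right)}{\left(\omega^{2} + 144\right)^{2}}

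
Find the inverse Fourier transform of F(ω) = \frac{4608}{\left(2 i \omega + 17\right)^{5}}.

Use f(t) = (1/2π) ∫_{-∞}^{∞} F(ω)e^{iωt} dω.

f(t) = 6 t^{4} e^{- \frac{17 t}{2}} u\left(t\right)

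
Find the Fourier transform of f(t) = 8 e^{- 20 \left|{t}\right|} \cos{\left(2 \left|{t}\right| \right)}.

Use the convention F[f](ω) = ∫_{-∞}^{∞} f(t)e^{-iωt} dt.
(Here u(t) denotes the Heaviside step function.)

F(ω) = \frac{320 \left(\omega^{2} + 404\right)}{\omega^{4} + 792 \omega^{2} + 163216}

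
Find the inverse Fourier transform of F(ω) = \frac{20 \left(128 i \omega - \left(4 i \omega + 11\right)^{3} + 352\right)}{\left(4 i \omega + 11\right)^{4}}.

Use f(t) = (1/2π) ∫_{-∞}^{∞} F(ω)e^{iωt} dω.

f(t) = 5 \left(t^{2} - 1\right) e^{- \frac{11 t}{4}} u\left(t\right)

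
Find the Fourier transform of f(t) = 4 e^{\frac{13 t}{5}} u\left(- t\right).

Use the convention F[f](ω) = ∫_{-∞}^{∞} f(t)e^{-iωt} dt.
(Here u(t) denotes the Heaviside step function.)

F(ω) = - \frac{20}{5 i \omega - 13}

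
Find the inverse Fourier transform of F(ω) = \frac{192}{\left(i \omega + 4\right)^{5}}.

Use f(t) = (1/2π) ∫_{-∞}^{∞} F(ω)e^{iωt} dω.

f(t) = 8 t^{4} e^{- 4 t} u\left(t\right)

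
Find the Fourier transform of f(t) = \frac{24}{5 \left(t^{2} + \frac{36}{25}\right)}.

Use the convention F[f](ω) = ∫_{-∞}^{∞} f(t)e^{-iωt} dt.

F(ω) = 4 \pi e^{- \frac{6 \left|{\omega}\right|}{5}}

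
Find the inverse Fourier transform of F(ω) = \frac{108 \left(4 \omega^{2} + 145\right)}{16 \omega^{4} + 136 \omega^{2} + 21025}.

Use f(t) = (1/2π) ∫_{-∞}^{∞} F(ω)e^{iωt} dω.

f(t) = 3 e^{- \frac{9 \left|{t}\right|}{2}} \cos{\left(4 \left|{t}\right| \right)}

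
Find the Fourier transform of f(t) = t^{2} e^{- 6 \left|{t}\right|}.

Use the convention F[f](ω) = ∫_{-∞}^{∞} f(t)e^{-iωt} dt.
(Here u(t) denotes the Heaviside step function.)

F(ω) = \frac{72 \left(12 - \omega^{2}\right)}{\left(\omega^{2} + 36\right)^{3}}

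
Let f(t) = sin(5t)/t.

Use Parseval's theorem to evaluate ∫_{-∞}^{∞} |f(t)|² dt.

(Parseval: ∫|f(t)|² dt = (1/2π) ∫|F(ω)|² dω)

∫|f(t)|² dt = 5 \pi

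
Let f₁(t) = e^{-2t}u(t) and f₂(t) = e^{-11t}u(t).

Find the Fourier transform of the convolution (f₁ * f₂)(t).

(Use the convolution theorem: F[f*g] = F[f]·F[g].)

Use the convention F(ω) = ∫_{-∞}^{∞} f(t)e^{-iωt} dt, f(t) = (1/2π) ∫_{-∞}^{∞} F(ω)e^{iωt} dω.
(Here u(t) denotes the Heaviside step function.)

F[f₁*f₂](ω) = \frac{1}{\left(i \omega + 2\right) \left(i \omega + 11\right)}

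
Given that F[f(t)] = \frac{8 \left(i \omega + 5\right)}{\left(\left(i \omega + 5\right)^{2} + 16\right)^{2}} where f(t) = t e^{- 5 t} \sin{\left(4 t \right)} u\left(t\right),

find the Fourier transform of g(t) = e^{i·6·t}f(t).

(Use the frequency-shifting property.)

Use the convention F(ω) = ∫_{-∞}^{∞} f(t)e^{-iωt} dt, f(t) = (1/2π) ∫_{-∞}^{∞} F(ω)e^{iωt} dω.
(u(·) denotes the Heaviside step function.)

F[g](ω) = \frac{8 \left(i \left(\omega - 6\right) + 5\right)}{\left(\left(i \left(\omega - 6\right) + 5\right)^{2} + 16\right)^{2}}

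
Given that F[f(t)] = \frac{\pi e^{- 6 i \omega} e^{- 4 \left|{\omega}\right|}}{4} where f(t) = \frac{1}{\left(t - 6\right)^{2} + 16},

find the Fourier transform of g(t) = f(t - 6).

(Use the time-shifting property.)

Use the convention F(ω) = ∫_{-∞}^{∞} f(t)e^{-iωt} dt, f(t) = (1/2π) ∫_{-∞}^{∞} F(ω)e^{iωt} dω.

F[g](ω) = \frac{\pi e^{- 12 i \omega - 4 \left|{\omega}\right|}}{4}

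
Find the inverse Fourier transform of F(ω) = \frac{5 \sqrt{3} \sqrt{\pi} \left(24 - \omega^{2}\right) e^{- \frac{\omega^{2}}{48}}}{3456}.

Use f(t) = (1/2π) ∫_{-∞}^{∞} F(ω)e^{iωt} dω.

f(t) = 5 t^{2} e^{- 12 t^{2}}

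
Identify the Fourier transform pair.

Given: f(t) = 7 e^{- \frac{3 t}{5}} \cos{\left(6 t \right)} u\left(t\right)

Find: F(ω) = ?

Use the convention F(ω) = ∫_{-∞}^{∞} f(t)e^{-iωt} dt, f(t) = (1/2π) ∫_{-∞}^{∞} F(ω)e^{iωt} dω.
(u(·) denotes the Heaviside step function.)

F(ω) = \frac{35 \left(5 i \omega + 3\right)}{\left(5 i \omega + 3\right)^{2} + 900}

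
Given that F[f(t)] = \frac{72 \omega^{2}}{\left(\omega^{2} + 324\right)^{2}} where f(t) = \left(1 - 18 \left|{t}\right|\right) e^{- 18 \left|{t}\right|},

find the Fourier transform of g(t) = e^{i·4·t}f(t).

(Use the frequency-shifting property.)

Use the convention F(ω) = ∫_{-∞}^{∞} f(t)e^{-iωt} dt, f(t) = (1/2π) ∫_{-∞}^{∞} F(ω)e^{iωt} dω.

F[g](ω) = \frac{72 \left(\omega - 4\right)^{2}}{\left(\left(\omega - 4\right)^{2} + 324\right)^{2}}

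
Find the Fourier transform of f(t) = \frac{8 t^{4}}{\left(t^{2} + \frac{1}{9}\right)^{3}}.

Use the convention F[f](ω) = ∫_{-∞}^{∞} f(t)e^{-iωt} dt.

F(ω) = \frac{\pi \left(\omega^{2} - 15 \left|{\omega}\right| + 27\right) e^{- \frac{\left|{\omega}\right|}{3}}}{3}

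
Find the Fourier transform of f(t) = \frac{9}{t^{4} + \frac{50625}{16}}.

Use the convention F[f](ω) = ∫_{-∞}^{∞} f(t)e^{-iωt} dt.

F(ω) = \frac{8 \pi e^{- \frac{15 \sqrt{2} \left|{\omega}\right|}{4}} \sin{\left(\frac{15 \sqrt{2} \left|{\omega}\right|}{4} + \frac{\pi}{4} \right)}}{375}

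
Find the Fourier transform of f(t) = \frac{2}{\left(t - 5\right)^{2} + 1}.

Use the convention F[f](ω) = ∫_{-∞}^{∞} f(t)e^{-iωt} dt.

F(ω) = 2 \pi e^{- 5 i \omega - \left|{\omega}\right|}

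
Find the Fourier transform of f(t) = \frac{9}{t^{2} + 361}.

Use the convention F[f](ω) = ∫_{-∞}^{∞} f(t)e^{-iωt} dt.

F(ω) = \frac{9 \pi e^{- 19 \left|{\omega}\right|}}{19}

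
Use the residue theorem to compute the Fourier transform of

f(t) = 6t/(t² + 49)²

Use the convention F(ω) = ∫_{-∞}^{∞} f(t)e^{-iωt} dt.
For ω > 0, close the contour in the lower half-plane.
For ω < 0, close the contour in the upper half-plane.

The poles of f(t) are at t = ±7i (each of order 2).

Let g(z) = f(z)e^{-iωz}; for large |z| the factor e^{-iωz} decays in the lower half-plane when ω > 0 and in the upper half-plane when ω < 0.

Case ω > 0 (lower half-plane, clockwise contour ⇒ F(ω) = -2πi·ΣRes):
  Res_{z = - 7 i} g(z) = \frac{3 \omega e^{- 7 \omega}}{14} (pole of order 2)
  F(ω) = -2πi·ΣRes = - \frac{3 i \pi \omega e^{- 7 \omega}}{7}

Case ω < 0 (upper half-plane, counterclockwise contour ⇒ F(ω) = +2πi·ΣRes):
  Res_{z = 7 i} g(z) = - \frac{3 \omega e^{7 \omega}}{14} (pole of order 2)
  F(ω) = 2πi·ΣRes = - \frac{3 i \pi \omega e^{7 \omega}}{7}

Both cases combine into a single formula in |ω|:

F(ω) = - \frac{3 i \pi \omega e^{- 7 \left|{\omega}\right|}}{7}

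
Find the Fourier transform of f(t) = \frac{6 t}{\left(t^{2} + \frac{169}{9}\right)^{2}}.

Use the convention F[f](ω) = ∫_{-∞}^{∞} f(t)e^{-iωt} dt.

F(ω) = - \frac{9 i \pi \omega e^{- \frac{13 \left|{\omega}\right|}{3}}}{13}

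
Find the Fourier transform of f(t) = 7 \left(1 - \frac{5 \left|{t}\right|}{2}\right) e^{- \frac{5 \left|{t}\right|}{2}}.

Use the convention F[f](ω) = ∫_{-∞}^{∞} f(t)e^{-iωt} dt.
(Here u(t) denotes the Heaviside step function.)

F(ω) = \frac{1120 \omega^{2}}{\left(4 \omega^{2} + 25\right)^{2}}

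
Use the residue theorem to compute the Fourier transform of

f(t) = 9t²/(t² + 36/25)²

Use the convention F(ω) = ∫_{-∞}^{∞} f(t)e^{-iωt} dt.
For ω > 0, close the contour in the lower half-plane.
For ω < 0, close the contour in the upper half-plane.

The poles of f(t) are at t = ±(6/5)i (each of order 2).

Let g(z) = f(z)e^{-iωz}; for large |z| the factor e^{-iωz} decays in the lower half-plane when ω > 0 and in the upper half-plane when ω < 0.

Case ω > 0 (lower half-plane, clockwise contour ⇒ F(ω) = -2πi·ΣRes):
  Res_{z = - \frac{6 i}{5}} g(z) = \frac{3 i \left(5 - 6 \omega\right) e^{- \frac{6 \omega}{5}}}{8} (pole of order 2)
  F(ω) = -2πi·ΣRes = \frac{3 \pi \left(5 - 6 \omega\right) e^{- \frac{6 \omega}{5}}}{4}

Case ω < 0 (upper half-plane, counterclockwise contour ⇒ F(ω) = +2πi·ΣRes):
  Res_{z = \frac{6 i}{5}} g(z) = \frac{3 i \left(- 6 \omega - 5\right) e^{\frac{6 \omega}{5}}}{8} (pole of order 2)
  F(ω) = 2πi·ΣRes = \frac{3 \pi \left(6 \omega + 5\right) e^{\frac{6 \omega}{5}}}{4}

Both cases combine into a single formula in |ω|:

F(ω) = \frac{3 \pi \left(5 - 6 \left|{\omega}\right|\right) e^{- \frac{6 \left|{\omega}\right|}{5}}}{4}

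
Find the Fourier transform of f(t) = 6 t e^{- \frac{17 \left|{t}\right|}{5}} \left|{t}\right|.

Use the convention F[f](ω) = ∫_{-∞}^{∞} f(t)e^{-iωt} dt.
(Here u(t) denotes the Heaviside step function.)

F(ω) = \frac{15000 i \omega \left(25 \omega^{2} - 867\right)}{\left(25 \omega^{2} + 289\right)^{3}}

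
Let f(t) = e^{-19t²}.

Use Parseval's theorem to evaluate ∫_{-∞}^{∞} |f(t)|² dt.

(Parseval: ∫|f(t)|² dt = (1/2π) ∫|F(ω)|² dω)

∫|f(t)|² dt = \frac{\sqrt{38} \sqrt{\pi}}{38}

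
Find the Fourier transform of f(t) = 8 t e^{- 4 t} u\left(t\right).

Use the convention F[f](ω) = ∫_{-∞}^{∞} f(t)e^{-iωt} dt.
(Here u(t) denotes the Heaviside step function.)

F(ω) = \frac{8}{\left(i \omega + 4\right)^{2}}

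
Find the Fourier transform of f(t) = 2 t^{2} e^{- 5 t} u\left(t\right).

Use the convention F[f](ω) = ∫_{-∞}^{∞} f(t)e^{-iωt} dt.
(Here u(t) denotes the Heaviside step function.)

F(ω) = \frac{4}{\left(i \omega + 5\right)^{3}}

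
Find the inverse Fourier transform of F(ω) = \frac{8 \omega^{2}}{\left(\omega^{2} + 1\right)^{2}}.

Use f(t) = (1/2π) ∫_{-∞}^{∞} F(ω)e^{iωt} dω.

f(t) = 2 \left(1 - \left|{t}\right|\right) e^{- \left|{t}\right|}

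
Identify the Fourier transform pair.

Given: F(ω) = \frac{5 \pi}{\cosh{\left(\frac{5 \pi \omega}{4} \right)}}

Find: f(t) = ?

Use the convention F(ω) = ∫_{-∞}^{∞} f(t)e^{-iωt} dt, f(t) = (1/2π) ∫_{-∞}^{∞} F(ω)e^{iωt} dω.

f(t) = \frac{4}{e^{\frac{2 t}{5}} + e^{- \frac{2 t}{5}}}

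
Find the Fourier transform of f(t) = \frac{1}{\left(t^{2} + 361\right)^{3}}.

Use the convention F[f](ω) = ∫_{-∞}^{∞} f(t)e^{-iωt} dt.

F(ω) = \frac{\pi \left(361 \omega^{2} + 57 \left|{\omega}\right| + 3\right) e^{- 19 \left|{\omega}\right|}}{19808792}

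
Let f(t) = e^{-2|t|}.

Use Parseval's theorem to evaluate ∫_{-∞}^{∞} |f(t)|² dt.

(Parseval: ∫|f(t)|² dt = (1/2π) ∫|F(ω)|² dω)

∫|f(t)|² dt = \frac{1}{2}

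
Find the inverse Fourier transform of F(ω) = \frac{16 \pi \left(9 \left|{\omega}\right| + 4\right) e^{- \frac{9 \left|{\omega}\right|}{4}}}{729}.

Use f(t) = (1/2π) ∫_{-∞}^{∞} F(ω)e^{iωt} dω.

f(t) = \frac{2}{\left(t^{2} + \frac{81}{16}\right)^{2}}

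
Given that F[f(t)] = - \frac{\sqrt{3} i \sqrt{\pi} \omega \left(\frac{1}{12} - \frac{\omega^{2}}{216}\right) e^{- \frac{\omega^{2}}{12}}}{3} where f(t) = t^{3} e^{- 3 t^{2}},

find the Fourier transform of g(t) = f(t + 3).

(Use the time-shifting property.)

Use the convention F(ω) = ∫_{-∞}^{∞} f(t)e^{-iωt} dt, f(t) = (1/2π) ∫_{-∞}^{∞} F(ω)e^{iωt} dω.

F[g](ω) = \frac{\sqrt{3} i \sqrt{\pi} \omega \left(\omega^{2} - 18\right) e^{\frac{\omega \left(- \omega + 36 i\right)}{12}}}{648}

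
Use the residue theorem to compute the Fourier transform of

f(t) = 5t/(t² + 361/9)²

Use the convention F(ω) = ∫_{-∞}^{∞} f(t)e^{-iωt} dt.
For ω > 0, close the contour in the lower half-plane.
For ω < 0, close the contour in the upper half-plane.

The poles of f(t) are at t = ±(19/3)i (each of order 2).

Let g(z) = f(z)e^{-iωz}; for large |z| the factor e^{-iωz} decays in the lower half-plane when ω > 0 and in the upper half-plane when ω < 0.

Case ω > 0 (lower half-plane, clockwise contour ⇒ F(ω) = -2πi·ΣRes):
  Res_{z = - \frac{19 i}{3}} g(z) = \frac{15 \omega e^{- \frac{19 \omega}{3}}}{76} (pole of order 2)
  F(ω) = -2πi·ΣRes = - \frac{15 i \pi \omega e^{- \frac{19 \omega}{3}}}{38}

Case ω < 0 (upper half-plane, counterclockwise contour ⇒ F(ω) = +2πi·ΣRes):
  Res_{z = \frac{19 i}{3}} g(z) = - \frac{15 \omega e^{\frac{19 \omega}{3}}}{76} (pole of order 2)
  F(ω) = 2πi·ΣRes = - \frac{15 i \pi \omega e^{\frac{19 \omega}{3}}}{38}

Both cases combine into a single formula in |ω|:

F(ω) = - \frac{15 i \pi \omega e^{- \frac{19 \left|{\omega}\right|}{3}}}{38}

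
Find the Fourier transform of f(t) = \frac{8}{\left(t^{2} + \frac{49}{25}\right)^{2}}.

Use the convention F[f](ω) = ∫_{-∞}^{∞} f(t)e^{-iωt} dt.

F(ω) = \frac{100 \pi \left(7 \left|{\omega}\right| + 5\right) e^{- \frac{7 \left|{\omega}\right|}{5}}}{343}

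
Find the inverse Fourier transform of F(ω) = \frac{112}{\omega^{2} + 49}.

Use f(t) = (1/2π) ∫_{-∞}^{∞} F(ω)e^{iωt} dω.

f(t) = 8 e^{- 7 \left|{t}\right|}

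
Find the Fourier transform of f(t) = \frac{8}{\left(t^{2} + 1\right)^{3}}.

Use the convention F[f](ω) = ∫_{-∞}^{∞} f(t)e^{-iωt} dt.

F(ω) = \pi \left(\omega^{2} + 3 \left|{\omega}\right| + 3\right) e^{- \left|{\omega}\right|}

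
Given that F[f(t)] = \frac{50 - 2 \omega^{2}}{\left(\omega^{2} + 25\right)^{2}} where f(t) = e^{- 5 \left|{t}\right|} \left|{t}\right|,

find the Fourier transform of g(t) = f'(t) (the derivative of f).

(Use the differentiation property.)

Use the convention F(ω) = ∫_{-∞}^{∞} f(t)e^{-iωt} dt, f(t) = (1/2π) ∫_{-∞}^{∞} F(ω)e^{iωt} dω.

F[g](ω) = - \frac{2 i \omega \left(\omega^{2} - 25\right)}{\left(\omega^{2} + 25\right)^{2}}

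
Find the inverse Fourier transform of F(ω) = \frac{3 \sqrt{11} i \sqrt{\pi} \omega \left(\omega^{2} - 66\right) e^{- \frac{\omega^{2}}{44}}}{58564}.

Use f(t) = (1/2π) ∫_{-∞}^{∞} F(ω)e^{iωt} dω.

f(t) = 6 t^{3} e^{- 11 t^{2}}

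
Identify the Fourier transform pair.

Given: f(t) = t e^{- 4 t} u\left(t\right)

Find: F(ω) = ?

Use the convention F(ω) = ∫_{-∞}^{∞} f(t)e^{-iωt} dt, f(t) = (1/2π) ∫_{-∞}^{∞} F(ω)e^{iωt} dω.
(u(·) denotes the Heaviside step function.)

F(ω) = \frac{1}{\left(i \omega + 4\right)^{2}}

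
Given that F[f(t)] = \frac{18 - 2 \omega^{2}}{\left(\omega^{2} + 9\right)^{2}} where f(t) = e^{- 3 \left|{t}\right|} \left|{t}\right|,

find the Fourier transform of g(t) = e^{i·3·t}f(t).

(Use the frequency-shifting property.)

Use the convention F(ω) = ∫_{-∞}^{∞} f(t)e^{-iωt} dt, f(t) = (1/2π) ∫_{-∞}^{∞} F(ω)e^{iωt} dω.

F[g](ω) = \frac{2 \left(9 - \left(\omega - 3\right)^{2}\right)}{\left(\left(\omega - 3\right)^{2} + 9\right)^{2}}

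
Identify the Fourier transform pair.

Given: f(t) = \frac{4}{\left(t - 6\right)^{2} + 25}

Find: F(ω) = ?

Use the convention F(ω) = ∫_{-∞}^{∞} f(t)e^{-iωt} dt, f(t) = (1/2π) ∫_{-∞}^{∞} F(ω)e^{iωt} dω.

F(ω) = \frac{4 \pi e^{- 6 i \omega - 5 \left|{\omega}\right|}}{5}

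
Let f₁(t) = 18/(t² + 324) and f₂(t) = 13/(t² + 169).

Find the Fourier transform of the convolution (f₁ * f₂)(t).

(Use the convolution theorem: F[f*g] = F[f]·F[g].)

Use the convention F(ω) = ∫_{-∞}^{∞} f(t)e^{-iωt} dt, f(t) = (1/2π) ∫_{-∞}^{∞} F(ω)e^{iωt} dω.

F[f₁*f₂](ω) = \pi^{2} e^{- 31 \left|{\omega}\right|}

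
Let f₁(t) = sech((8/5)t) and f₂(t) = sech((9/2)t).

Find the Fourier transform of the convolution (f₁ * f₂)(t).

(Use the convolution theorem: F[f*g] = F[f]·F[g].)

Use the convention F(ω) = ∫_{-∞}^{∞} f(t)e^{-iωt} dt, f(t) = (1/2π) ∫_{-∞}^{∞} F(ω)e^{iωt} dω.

F[f₁*f₂](ω) = \frac{5 \pi^{2}}{36 \cosh{\left(\frac{\pi \omega}{9} \right)} \cosh{\left(\frac{5 \pi \omega}{16} \right)}}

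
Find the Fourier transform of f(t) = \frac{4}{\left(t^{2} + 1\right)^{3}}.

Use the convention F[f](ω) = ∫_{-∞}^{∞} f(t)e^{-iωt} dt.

F(ω) = \frac{\pi \left(\omega^{2} + 3 \left|{\omega}\right| + 3\right) e^{- \left|{\omega}\right|}}{2}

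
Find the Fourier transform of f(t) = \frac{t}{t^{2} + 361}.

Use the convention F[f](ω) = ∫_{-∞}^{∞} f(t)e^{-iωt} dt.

F(ω) = - i \pi e^{- 19 \left|{\omega}\right|} \operatorname{sign}{\left(\omega \right)}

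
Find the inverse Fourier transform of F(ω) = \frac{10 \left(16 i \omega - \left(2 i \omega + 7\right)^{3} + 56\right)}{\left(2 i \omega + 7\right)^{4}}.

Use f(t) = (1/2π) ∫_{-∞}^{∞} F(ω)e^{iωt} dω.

f(t) = 5 \left(t^{2} - 1\right) e^{- \frac{7 t}{2}} u\left(t\right)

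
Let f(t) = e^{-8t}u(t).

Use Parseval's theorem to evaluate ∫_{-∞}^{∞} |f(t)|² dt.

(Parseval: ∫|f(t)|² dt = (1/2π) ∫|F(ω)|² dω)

∫|f(t)|² dt = \frac{1}{16}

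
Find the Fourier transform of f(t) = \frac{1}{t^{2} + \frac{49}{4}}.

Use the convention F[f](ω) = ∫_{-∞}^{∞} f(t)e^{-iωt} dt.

F(ω) = \frac{2 \pi e^{- \frac{7 \left|{\omega}\right|}{2}}}{7}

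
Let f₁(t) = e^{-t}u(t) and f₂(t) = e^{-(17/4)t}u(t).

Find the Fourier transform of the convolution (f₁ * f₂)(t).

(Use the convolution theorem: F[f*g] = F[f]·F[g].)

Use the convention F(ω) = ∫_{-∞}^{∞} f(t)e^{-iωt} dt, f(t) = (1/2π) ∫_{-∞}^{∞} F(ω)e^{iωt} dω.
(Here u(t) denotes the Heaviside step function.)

F[f₁*f₂](ω) = \frac{4}{\left(i \omega + 1\right) \left(4 i \omega + 17\right)}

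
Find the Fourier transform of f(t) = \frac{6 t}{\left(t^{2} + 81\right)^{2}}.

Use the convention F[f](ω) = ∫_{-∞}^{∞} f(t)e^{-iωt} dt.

F(ω) = - \frac{i \pi \omega e^{- 9 \left|{\omega}\right|}}{3}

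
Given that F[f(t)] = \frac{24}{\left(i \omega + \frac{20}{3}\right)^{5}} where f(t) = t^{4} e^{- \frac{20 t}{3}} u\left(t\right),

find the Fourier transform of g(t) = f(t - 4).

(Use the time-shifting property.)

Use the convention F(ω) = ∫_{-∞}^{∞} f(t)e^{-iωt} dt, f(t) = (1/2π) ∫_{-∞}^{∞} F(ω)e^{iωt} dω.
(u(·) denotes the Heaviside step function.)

F[g](ω) = \frac{5832 e^{- 4 i \omega}}{\left(3 i \omega + 20\right)^{5}}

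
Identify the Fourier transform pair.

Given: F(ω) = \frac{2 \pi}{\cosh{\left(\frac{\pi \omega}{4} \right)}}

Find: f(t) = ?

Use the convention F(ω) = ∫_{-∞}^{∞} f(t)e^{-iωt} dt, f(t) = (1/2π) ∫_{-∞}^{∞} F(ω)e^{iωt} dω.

f(t) = \frac{8}{e^{2 t} + e^{- 2 t}}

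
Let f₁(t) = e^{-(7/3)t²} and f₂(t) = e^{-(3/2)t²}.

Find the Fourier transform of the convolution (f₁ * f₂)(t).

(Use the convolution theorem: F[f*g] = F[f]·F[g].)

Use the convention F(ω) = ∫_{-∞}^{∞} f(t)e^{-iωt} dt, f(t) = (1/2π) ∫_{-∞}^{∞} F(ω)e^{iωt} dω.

F[f₁*f₂](ω) = \frac{\sqrt{14} \pi e^{- \frac{23 \omega^{2}}{84}}}{7}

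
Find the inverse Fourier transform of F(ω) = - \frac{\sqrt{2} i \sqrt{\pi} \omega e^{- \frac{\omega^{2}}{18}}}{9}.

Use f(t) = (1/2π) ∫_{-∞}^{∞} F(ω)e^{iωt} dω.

f(t) = 3 t e^{- \frac{9 t^{2}}{2}}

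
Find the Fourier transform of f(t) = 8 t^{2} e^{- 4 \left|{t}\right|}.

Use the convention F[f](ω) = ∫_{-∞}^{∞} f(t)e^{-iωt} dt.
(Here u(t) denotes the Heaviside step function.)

F(ω) = \frac{128 \left(16 - 3 \omega^{2}\right)}{\left(\omega^{2} + 16\right)^{3}}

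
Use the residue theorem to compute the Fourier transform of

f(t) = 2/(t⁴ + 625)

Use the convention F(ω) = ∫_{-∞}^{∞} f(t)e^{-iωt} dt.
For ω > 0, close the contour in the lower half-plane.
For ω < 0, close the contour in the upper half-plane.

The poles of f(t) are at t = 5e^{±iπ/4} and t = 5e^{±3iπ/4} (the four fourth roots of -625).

Let g(z) = f(z)e^{-iωz}; for large |z| the factor e^{-iωz} decays in the lower half-plane when ω > 0 and in the upper half-plane when ω < 0.

Case ω > 0 (lower half-plane, clockwise contour ⇒ F(ω) = -2πi·ΣRes):
  Res_{z = - \frac{5 \sqrt{2}}{2} - \frac{5 \sqrt{2} i}{2}} g(z) = \frac{\sqrt{2} i \left(1 - i\right) e^{\frac{5 \sqrt{2} \omega \left(-1 + i\right)}{2}}}{500}
  Res_{z = \frac{5 \sqrt{2}}{2} - \frac{5 \sqrt{2} i}{2}} g(z) = \frac{\sqrt{2} i \left(1 + i\right) e^{- \frac{5 \sqrt{2} \omega \left(1 + i\right)}{2}}}{500}
  F(ω) = -2πi·ΣRes = \frac{\sqrt{2} \pi \left(1 - i\right) \left(e^{5 \sqrt{2} i \omega} + i\right) e^{- \frac{5 \sqrt{2} \omega \left(1 + i\right)}{2}}}{250} = \frac{2 \pi e^{- \frac{5 \sqrt{2} \omega}{2}} \sin{\left(\frac{5 \sqrt{2} \omega}{2} + \frac{\pi}{4} \right)}}{125}

Case ω < 0 (upper half-plane, counterclockwise contour ⇒ F(ω) = +2πi·ΣRes):
  Res_{z = \frac{5 \sqrt{2}}{2} + \frac{5 \sqrt{2} i}{2}} g(z) = \frac{\sqrt{2} i \left(-1 + i\right) e^{\frac{5 \sqrt{2} \omega \left(1 - i\right)}{2}}}{500}
  Res_{z = - \frac{5 \sqrt{2}}{2} + \frac{5 \sqrt{2} i}{2}} g(z) = \frac{\sqrt{2} \left(1 - i\right) e^{\frac{5 \sqrt{2} \omega \left(1 + i\right)}{2}}}{500}
  F(ω) = 2πi·ΣRes = - \frac{\sqrt{2} i \pi \left(i \left(1 - i\right) e^{\frac{5 \sqrt{2} \omega \left(1 - i\right)}{2}} - \left(1 - i\right) e^{\frac{5 \sqrt{2} \omega \left(1 + i\right)}{2}}\right)}{250} = \frac{2 \pi e^{\frac{5 \sqrt{2} \omega}{2}} \cos{\left(\frac{5 \sqrt{2} \omega}{2} + \frac{\pi}{4} \right)}}{125}

Both cases combine into a single formula in |ω|:

F(ω) = \frac{2 \pi e^{- \frac{5 \sqrt{2} \left|{\omega}\right|}{2}} \sin{\left(\frac{5 \sqrt{2} \left|{\omega}\right|}{2} + \frac{\pi}{4} \right)}}{125}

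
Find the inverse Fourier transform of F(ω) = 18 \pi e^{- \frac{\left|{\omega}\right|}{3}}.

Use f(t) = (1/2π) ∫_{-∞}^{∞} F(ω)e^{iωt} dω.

f(t) = \frac{6}{t^{2} + \frac{1}{9}}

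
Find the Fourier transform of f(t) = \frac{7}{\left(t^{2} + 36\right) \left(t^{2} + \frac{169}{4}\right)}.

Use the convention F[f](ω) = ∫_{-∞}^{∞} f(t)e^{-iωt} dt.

F(ω) = \frac{14 \pi e^{- 6 \left|{\omega}\right|}}{75} - \frac{56 \pi e^{- \frac{13 \left|{\omega}\right|}{2}}}{325}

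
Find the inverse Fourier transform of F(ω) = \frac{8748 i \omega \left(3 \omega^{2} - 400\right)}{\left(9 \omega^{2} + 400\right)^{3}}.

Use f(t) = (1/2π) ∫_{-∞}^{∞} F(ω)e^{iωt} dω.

f(t) = 9 t e^{- \frac{20 \left|{t}\right|}{3}} \left|{t}\right|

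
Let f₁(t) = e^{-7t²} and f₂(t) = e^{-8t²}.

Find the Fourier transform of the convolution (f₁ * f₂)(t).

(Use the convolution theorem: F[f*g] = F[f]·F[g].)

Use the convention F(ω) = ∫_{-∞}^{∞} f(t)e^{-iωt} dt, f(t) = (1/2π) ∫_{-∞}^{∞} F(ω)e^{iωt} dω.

F[f₁*f₂](ω) = \frac{\sqrt{14} \pi e^{- \frac{15 \omega^{2}}{224}}}{28}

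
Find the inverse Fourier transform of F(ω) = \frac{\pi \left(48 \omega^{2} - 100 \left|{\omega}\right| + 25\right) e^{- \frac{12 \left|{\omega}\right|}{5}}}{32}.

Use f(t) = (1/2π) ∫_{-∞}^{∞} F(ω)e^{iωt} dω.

f(t) = \frac{5 t^{4}}{\left(t^{2} + \frac{144}{25}\right)^{3}}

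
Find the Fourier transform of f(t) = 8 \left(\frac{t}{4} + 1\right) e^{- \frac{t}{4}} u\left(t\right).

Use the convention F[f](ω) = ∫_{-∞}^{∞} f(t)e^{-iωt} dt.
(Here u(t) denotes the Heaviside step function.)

F(ω) = \frac{64 \left(- 2 i \omega - 1\right)}{16 \omega^{2} - 8 i \omega - 1}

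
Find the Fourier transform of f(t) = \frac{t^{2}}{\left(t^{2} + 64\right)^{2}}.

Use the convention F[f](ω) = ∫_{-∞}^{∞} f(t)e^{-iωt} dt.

F(ω) = \frac{\pi \left(1 - 8 \left|{\omega}\right|\right) e^{- 8 \left|{\omega}\right|}}{16}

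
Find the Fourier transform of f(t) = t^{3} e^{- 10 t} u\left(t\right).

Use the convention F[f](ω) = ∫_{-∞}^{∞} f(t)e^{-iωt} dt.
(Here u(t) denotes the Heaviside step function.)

F(ω) = \frac{6}{\left(i \omega + 10\right)^{4}}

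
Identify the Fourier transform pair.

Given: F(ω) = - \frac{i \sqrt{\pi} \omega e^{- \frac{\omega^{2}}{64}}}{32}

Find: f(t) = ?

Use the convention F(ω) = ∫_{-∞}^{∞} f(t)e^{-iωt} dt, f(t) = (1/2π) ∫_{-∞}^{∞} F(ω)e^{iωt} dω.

f(t) = 4 t e^{- 16 t^{2}}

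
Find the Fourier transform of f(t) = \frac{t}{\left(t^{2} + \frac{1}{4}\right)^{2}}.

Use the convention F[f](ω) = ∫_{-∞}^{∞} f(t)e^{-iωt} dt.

F(ω) = - i \pi \omega e^{- \frac{\left|{\omega}\right|}{2}}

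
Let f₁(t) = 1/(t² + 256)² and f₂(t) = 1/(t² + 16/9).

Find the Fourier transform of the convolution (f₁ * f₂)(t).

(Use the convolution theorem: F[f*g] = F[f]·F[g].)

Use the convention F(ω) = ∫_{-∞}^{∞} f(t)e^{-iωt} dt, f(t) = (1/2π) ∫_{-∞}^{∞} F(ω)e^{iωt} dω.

F[f₁*f₂](ω) = \frac{3 \pi^{2} \left(16 \left|{\omega}\right| + 1\right) e^{- \frac{52 \left|{\omega}\right|}{3}}}{32768}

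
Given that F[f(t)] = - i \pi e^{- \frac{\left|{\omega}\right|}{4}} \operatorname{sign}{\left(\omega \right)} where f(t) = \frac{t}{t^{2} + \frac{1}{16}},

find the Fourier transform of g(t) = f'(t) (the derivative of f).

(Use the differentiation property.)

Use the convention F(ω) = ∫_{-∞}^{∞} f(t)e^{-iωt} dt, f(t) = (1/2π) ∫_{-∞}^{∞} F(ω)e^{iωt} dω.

F[g](ω) = \pi \omega e^{- \frac{\left|{\omega}\right|}{4}} \operatorname{sign}{\left(\omega \right)}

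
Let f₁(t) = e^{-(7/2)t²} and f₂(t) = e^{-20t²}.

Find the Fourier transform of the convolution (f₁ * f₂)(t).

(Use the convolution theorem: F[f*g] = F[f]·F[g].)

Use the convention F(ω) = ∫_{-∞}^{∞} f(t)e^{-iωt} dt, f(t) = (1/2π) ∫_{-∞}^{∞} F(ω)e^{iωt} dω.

F[f₁*f₂](ω) = \frac{\sqrt{70} \pi e^{- \frac{47 \omega^{2}}{560}}}{70}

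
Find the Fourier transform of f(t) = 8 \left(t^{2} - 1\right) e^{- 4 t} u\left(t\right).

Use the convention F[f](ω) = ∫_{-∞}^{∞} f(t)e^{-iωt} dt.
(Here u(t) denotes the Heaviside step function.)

F(ω) = \frac{8 \left(2 i \omega - \left(i \omega + 4\right)^{3} + 8\right)}{\left(i \omega + 4\right)^{4}}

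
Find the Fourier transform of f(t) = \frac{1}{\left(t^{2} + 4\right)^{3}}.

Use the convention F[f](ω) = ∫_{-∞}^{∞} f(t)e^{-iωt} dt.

F(ω) = \frac{\pi \left(4 \omega^{2} + 6 \left|{\omega}\right| + 3\right) e^{- 2 \left|{\omega}\right|}}{256}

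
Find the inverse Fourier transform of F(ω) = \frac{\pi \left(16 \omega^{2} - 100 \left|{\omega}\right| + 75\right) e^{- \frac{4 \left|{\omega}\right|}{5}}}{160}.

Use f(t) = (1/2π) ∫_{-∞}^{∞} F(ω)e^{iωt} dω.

f(t) = \frac{t^{4}}{\left(t^{2} + \frac{16}{25}\right)^{3}}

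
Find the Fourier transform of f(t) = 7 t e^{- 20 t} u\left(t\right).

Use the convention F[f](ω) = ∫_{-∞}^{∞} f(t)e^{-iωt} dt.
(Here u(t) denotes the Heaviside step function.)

F(ω) = \frac{7}{\left(i \omega + 20\right)^{2}}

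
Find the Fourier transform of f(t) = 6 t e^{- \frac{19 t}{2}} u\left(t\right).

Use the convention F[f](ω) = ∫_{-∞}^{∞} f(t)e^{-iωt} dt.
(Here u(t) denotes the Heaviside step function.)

F(ω) = \frac{24}{\left(2 i \omega + 19\right)^{2}}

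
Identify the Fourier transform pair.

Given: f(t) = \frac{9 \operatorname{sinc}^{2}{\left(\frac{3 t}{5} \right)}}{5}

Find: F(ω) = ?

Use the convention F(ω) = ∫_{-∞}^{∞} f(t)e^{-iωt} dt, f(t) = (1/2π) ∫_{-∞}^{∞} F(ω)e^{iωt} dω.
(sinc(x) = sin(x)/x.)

F(ω) = \begin{cases} \frac{\pi \left(6 - 5 \left|{\omega}\right|\right)}{2} & \text{for}\: \omega > - \frac{6}{5} \wedge \omega < \frac{6}{5} \\0 & \text{otherwise} \end{cases}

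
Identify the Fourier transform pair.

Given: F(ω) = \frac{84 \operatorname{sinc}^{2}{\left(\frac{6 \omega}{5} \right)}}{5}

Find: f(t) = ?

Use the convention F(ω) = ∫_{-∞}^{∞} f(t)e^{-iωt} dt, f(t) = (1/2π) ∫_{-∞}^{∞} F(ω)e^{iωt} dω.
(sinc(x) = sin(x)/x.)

f(t) = 7 \left(\begin{cases} 1 - \frac{5 \left|{t}\right|}{12} & \text{for}\: \left|{t}\right| < \frac{12}{5} \\0 & \text{otherwise} \end{cases}\right)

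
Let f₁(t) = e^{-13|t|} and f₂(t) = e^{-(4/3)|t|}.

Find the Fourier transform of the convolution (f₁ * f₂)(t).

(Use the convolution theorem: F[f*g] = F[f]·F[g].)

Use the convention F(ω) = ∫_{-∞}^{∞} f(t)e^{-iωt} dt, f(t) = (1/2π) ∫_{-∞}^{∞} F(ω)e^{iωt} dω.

F[f₁*f₂](ω) = \frac{624}{\left(\omega^{2} + 169\right) \left(9 \omega^{2} + 16\right)}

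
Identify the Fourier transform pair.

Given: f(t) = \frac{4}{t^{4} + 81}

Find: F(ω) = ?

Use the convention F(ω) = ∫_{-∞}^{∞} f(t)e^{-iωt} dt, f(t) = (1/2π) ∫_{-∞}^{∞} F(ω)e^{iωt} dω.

F(ω) = \frac{4 \pi e^{- \frac{3 \sqrt{2} \left|{\omega}\right|}{2}} \sin{\left(\frac{3 \sqrt{2} \left|{\omega}\right|}{2} + \frac{\pi}{4} \right)}}{27}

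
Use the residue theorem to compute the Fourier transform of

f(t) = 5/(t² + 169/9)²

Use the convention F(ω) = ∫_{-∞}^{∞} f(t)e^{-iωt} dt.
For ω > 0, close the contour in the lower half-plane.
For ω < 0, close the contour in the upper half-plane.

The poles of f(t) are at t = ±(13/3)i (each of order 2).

Let g(z) = f(z)e^{-iωz}; for large |z| the factor e^{-iωz} decays in the lower half-plane when ω > 0 and in the upper half-plane when ω < 0.

Case ω > 0 (lower half-plane, clockwise contour ⇒ F(ω) = -2πi·ΣRes):
  Res_{z = - \frac{13 i}{3}} g(z) = \frac{45 i \left(13 \omega + 3\right) e^{- \frac{13 \omega}{3}}}{8788} (pole of order 2)
  F(ω) = -2πi·ΣRes = \frac{45 \pi \left(13 \omega + 3\right) e^{- \frac{13 \omega}{3}}}{4394}

Case ω < 0 (upper half-plane, counterclockwise contour ⇒ F(ω) = +2πi·ΣRes):
  Res_{z = \frac{13 i}{3}} g(z) = \frac{45 i \left(13 \omega - 3\right) e^{\frac{13 \omega}{3}}}{8788} (pole of order 2)
  F(ω) = 2πi·ΣRes = \frac{45 \pi \left(3 - 13 \omega\right) e^{\frac{13 \omega}{3}}}{4394}

Both cases combine into a single formula in |ω|:

F(ω) = \frac{45 \pi \left(13 \left|{\omega}\right| + 3\right) e^{- \frac{13 \left|{\omega}\right|}{3}}}{4394}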